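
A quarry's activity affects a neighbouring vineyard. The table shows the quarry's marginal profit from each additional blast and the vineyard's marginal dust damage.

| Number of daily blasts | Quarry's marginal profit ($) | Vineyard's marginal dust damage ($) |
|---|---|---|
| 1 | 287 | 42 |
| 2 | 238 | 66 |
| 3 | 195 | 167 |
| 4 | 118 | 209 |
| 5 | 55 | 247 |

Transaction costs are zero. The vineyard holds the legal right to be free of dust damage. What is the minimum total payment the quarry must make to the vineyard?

Efficient level: marginal profit ≥ marginal dust damage through level 3, so k* = 3.
With the vineyard holding the right, the quarry must at least compensate total damage at k*: 42 + 66 + 167 = 275.

$275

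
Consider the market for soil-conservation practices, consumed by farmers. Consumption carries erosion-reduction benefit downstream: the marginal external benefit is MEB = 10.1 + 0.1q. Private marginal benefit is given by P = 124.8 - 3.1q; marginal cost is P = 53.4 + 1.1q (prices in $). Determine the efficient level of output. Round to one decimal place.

Social marginal benefit = demand + MEB = 134.9 - 3.0q.
Set SMB = MC: 134.9 - 3.0q = 53.4 + 1.1q → q* = 19.8780.

q* = 19.9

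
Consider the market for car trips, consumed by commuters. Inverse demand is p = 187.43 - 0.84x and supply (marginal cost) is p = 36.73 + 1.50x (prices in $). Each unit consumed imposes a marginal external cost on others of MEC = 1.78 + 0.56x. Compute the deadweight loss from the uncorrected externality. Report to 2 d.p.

DWL = $246.94

Market equilibrium (private): 36.73 + 1.50x = 187.43 - 0.84x → x_m = 64.4017.
Social marginal benefit = demand − MEC = 185.65 - 1.40x.
Set SMB = MC: 185.65 - 1.40x = 36.73 + 1.50x → x* = 51.3517.
Between x* and x_m the wedge MC − SMB runs linearly from 0 to MEC(x_m), so the loss is a triangle.
DWL = ½ × 13.0500 × 37.8450 = 246.9386.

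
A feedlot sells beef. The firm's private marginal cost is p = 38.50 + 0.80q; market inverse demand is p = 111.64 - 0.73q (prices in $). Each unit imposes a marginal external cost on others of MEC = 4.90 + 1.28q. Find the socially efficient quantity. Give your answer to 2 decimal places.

Social marginal cost = private MC + MEC = 43.40 + 2.08q.
Set SMC = demand: 43.40 + 2.08q = 111.64 - 0.73q → q* = 24.2847.

q* = 24.28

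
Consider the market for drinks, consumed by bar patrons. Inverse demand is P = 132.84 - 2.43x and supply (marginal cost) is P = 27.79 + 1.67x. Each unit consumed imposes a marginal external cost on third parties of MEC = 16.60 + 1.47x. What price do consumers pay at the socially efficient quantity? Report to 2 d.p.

Social marginal benefit = demand − MEC = 116.24 - 3.90x.
Set SMB = MC: 116.24 - 3.90x = 27.79 + 1.67x → x* = 15.8797.
Consumer price on the demand curve at x*: 132.84 − 2.43×15.8797 = 94.2523.

P = 94.25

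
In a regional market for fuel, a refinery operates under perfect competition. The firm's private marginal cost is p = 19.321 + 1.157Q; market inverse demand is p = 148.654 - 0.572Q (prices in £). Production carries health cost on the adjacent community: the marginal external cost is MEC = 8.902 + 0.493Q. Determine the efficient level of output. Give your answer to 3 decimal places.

Q* = 54.199

Social marginal cost = private MC + MEC = 28.223 + 1.650Q.
Set SMC = demand: 28.223 + 1.650Q = 148.654 - 0.572Q → Q* = 54.1994.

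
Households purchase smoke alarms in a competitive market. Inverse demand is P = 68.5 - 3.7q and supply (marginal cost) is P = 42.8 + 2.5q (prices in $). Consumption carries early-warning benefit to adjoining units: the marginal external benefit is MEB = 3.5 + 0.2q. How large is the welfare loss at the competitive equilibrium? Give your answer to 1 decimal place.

Market equilibrium (private): 42.8 + 2.5q = 68.5 - 3.7q → q_m = 4.1452.
Social marginal benefit = demand + MEB = 72.0 - 3.5q.
Set SMB = MC: 72.0 - 3.5q = 42.8 + 2.5q → q* = 4.8667.
The welfare-loss triangle has base |q_m − q*| and height MEB(q_m) (the vertical gap between SMB and MC is zero at q* and MEB at q_m).
DWL = ½ × 0.7215 × 4.3290 = 1.5617.

DWL = $1.6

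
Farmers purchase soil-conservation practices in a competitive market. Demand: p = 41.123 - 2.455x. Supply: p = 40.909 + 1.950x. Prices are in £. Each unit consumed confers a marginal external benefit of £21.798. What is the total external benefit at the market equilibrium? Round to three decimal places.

£1.059

Market equilibrium (private): 40.909 + 1.950x = 41.123 - 2.455x → x_m = 0.0486.
Total external benefit = MEB × x_m = 21.798 × 0.0486 = 1.0594.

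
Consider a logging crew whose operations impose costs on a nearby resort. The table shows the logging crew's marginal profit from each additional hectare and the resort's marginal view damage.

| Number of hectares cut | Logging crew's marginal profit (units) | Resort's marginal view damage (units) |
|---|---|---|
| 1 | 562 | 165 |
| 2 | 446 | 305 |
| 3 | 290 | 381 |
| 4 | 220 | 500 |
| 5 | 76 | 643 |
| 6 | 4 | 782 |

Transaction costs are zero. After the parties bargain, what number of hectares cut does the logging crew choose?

Bargaining reaches the level where marginal profit last exceeds marginal view damage.
That holds through level 2 (446 ≥ 305) but not at 3 (290 < 381).

2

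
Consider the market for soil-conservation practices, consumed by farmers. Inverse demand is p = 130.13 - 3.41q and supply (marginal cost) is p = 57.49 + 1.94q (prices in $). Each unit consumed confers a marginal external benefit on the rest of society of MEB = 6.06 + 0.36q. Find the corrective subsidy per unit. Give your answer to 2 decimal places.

subsidy = $11.74 per unit

Social marginal benefit = demand + MEB = 136.19 - 3.05q.
Set SMB = MC: 136.19 - 3.05q = 57.49 + 1.94q → q* = 15.7715.
The Pigouvian subsidy equals MEB at q*: 6.06 + 0.36×15.7715 = 11.7377.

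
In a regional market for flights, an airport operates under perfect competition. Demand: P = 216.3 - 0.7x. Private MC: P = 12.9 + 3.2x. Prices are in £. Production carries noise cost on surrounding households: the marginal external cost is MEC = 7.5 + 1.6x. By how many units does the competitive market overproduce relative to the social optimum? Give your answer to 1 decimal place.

Market equilibrium (private): 12.9 + 3.2x = 216.3 - 0.7x → x_m = 52.1538.
Social marginal cost = private MC + MEC = 20.4 + 4.8x.
Set SMC = demand: 20.4 + 4.8x = 216.3 - 0.7x → x* = 35.6182.
Gap = |52.1538 − 35.6182| = 16.5356.

16.5 units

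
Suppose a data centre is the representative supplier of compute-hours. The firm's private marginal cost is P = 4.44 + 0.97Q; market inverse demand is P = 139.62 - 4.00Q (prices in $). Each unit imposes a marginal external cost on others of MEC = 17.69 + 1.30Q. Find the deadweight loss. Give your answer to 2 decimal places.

Market equilibrium (private): 4.44 + 0.97Q = 139.62 - 4.00Q → Q_m = 27.1992.
Social marginal cost = private MC + MEC = 22.13 + 2.27Q.
Set SMC = demand: 22.13 + 2.27Q = 139.62 - 4.00Q → Q* = 18.7384.
Between Q* and Q_m the wedge SMC − demand runs linearly from 0 to MEC(Q_m), so the loss is a triangle.
DWL = ½ × 8.4608 × 53.0490 = 224.4185.

DWL = $224.42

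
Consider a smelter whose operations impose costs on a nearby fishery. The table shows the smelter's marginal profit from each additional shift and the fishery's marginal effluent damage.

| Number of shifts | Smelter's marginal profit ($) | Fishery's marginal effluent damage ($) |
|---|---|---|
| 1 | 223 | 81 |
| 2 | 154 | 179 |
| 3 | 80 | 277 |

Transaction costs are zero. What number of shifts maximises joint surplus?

1

Bargaining reaches the level where marginal profit last exceeds marginal effluent damage.
That holds through level 1 (223 ≥ 81) but not at 2 (154 < 179).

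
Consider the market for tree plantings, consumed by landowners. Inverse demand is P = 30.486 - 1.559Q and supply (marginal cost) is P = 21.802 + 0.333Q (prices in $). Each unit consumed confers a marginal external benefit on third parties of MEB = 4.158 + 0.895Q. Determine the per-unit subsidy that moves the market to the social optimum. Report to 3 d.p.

subsidy = $15.686 per unit

Social marginal benefit = demand + MEB = 34.644 - 0.664Q.
Set SMB = MC: 34.644 - 0.664Q = 21.802 + 0.333Q → Q* = 12.8806.
The Pigouvian subsidy equals MEB at Q*: 4.158 + 0.895×12.8806 = 15.6861.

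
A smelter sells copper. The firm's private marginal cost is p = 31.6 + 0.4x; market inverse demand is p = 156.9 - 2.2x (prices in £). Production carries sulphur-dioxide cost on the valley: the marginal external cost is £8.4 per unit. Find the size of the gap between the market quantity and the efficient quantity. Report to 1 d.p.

Market equilibrium (private): 31.6 + 0.4x = 156.9 - 2.2x → x_m = 48.1923.
Social marginal cost = private MC + MEC = 40.0 + 0.4x.
Set SMC = demand: 40.0 + 0.4x = 156.9 - 2.2x → x* = 44.9615.
Gap = |48.1923 − 44.9615| = 3.2308.

3.2 units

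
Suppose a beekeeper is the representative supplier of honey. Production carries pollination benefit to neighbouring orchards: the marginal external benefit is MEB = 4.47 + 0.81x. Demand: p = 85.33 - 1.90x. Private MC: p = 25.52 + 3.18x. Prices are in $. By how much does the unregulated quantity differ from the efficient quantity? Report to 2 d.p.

3.28 units

Market equilibrium (private): 25.52 + 3.18x = 85.33 - 1.90x → x_m = 11.7736.
Social marginal cost = private MC − MEB = 21.05 + 2.37x.
Set SMC = demand: 21.05 + 2.37x = 85.33 - 1.90x → x* = 15.0539.
Gap = |11.7736 − 15.0539| = 3.2803.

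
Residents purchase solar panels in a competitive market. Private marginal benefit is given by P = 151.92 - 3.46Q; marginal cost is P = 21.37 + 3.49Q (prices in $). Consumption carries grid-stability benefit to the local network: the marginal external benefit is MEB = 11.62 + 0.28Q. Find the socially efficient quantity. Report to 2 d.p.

Social marginal benefit = demand + MEB = 163.54 - 3.18Q.
Set SMB = MC: 163.54 - 3.18Q = 21.37 + 3.49Q → Q* = 21.3148.

Q* = 21.31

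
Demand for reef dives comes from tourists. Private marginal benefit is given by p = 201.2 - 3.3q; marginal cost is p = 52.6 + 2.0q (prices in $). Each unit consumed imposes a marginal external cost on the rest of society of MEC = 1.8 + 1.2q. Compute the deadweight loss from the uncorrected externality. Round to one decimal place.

Market equilibrium (private): 52.6 + 2.0q = 201.2 - 3.3q → q_m = 28.0377.
Social marginal benefit = demand − MEC = 199.4 - 4.5q.
Set SMB = MC: 199.4 - 4.5q = 52.6 + 2.0q → q* = 22.5846.
The loss is the area between SMB and MC from q* to q_m; with linear curves that's a triangle of height MEC(q_m).
DWL = ½ × 5.4531 × 35.4453 = 96.6434.

DWL = $96.6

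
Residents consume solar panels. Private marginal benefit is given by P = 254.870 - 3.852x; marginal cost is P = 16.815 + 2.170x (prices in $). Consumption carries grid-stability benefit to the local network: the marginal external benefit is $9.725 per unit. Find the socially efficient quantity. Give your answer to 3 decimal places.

x* = 41.146

Social marginal benefit = demand + MEB = 264.595 - 3.852x.
Set SMB = MC: 264.595 - 3.852x = 16.815 + 2.170x → x* = 41.1458.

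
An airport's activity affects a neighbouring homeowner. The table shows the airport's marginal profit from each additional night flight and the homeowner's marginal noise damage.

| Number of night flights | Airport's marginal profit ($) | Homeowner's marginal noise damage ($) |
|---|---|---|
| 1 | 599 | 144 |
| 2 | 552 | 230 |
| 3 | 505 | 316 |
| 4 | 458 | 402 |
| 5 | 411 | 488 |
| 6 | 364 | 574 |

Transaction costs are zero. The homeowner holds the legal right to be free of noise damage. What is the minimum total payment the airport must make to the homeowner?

Efficient level: marginal profit ≥ marginal noise damage through level 4, so k* = 4.
With the homeowner holding the right, the airport must at least compensate total damage at k*: 144 + 230 + 316 + 402 = 1092.

$1092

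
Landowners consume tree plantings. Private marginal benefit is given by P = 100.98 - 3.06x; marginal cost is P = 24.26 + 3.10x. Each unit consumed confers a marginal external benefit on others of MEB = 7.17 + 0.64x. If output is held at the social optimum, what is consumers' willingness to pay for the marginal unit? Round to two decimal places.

P = 54.48

Social marginal benefit = demand + MEB = 108.15 - 2.42x.
Set SMB = MC: 108.15 - 2.42x = 24.26 + 3.10x → x* = 15.1975.
Consumer price on the demand curve at x*: 100.98 − 3.06×15.1975 = 54.4757.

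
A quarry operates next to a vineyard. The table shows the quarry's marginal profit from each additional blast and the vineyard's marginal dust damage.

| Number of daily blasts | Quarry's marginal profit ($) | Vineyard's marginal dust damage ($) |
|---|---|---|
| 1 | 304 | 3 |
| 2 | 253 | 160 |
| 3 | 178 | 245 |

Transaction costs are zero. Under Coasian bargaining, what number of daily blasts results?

2

Bargaining reaches the level where marginal profit last exceeds marginal dust damage.
That holds through level 2 (253 ≥ 160) but not at 3 (178 < 245).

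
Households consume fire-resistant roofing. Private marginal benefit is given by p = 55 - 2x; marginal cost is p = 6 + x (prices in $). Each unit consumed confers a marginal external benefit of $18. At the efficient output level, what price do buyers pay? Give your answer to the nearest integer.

P = $10

Social marginal benefit = demand + MEB = 73 - 2x.
Set SMB = MC: 73 - 2x = 6 + x → x* = 22.3333.
Consumer price on the demand curve at x*: 55 − 2×22.3333 = 10.3334.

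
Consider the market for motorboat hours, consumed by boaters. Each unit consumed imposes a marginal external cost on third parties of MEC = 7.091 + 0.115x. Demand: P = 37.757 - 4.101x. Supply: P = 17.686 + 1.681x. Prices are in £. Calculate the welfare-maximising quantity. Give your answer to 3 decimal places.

x* = 2.201

Social marginal benefit = demand − MEC = 30.666 - 4.216x.
Set SMB = MC: 30.666 - 4.216x = 17.686 + 1.681x → x* = 2.2011.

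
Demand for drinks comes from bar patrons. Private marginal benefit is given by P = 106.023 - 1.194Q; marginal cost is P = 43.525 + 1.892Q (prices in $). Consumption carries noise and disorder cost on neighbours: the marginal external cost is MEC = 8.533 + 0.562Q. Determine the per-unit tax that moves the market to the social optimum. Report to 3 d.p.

tax = $16.847 per unit

Social marginal benefit = demand − MEC = 97.490 - 1.756Q.
Set SMB = MC: 97.490 - 1.756Q = 43.525 + 1.892Q → Q* = 14.7930.
The Pigouvian tax equals MEC at Q*: 8.533 + 0.562×14.7930 = 16.8467.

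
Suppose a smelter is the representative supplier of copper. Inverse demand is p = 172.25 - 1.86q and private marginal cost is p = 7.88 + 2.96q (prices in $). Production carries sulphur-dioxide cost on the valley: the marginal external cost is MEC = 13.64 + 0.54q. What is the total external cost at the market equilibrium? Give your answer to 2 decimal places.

Market equilibrium (private): 7.88 + 2.96q = 172.25 - 1.86q → q_m = 34.1017.
Total external cost = ∫₀^{q_m} (13.64 + 0.54q) dq = 13.64×34.1017 + ½×0.54×34.1017² = 779.1372.

$779.14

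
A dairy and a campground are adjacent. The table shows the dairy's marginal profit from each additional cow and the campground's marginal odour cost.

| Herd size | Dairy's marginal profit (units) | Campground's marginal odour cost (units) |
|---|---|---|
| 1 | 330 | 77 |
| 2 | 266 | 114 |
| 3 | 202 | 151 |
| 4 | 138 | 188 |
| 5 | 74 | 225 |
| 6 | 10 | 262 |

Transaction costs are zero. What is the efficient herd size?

3

Bargaining reaches the level where marginal profit last exceeds marginal odour cost.
That holds through level 3 (202 ≥ 151) but not at 4 (138 < 188).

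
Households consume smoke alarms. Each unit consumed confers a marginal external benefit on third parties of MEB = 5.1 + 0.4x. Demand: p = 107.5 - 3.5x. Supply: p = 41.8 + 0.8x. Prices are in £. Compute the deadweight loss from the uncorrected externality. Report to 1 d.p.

Market equilibrium (private): 41.8 + 0.8x = 107.5 - 3.5x → x_m = 15.2791.
Social marginal benefit = demand + MEB = 112.6 - 3.1x.
Set SMB = MC: 112.6 - 3.1x = 41.8 + 0.8x → x* = 18.1538.
Between x* and x_m the wedge SMB − MC runs linearly from 0 to MEB(x_m), so the loss is a triangle.
DWL = ½ × 2.8747 × 11.2116 = 16.1150.

DWL = £16.1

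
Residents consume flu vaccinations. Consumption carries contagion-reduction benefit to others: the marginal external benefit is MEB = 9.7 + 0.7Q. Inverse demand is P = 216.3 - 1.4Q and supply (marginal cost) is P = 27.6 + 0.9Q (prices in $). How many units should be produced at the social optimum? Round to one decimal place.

Social marginal benefit = demand + MEB = 226.0 - 0.7Q.
Set SMB = MC: 226.0 - 0.7Q = 27.6 + 0.9Q → Q* = 124.0000.

Q* = 124.0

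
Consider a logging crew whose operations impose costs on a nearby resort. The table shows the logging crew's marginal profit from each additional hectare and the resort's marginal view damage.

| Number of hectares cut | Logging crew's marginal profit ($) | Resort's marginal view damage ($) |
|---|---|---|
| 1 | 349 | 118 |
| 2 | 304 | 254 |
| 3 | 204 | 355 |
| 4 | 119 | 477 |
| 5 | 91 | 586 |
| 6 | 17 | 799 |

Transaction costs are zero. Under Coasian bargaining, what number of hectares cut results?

2

Bargaining reaches the level where marginal profit last exceeds marginal view damage.
That holds through level 2 (304 ≥ 254) but not at 3 (204 < 355).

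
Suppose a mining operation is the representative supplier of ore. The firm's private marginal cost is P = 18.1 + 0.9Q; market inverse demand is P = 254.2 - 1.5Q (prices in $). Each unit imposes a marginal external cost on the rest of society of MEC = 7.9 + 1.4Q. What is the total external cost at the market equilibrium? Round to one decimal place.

Market equilibrium (private): 18.1 + 0.9Q = 254.2 - 1.5Q → Q_m = 98.3750.
Total external cost = ∫₀^{Q_m} (7.9 + 1.4Q) dQ = 7.9×98.3750 + ½×1.4×98.3750² = 7551.5109.

$7551.5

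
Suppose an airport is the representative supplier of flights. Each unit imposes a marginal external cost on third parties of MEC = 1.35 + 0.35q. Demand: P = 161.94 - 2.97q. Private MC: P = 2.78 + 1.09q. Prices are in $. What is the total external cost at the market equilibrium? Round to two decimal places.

$321.86

Market equilibrium (private): 2.78 + 1.09q = 161.94 - 2.97q → q_m = 39.2020.
Total external cost = ∫₀^{q_m} (1.35 + 0.35q) dq = 1.35×39.2020 + ½×0.35×39.2020² = 321.8621.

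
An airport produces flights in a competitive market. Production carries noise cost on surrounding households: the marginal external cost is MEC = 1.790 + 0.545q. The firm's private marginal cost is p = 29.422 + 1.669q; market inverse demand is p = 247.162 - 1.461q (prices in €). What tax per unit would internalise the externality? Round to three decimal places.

Social marginal cost = private MC + MEC = 31.212 + 2.214q.
Set SMC = demand: 31.212 + 2.214q = 247.162 - 1.461q → q* = 58.7619.
The Pigouvian tax equals MEC at q*: 1.790 + 0.545×58.7619 = 33.8152.

tax = €33.815 per unit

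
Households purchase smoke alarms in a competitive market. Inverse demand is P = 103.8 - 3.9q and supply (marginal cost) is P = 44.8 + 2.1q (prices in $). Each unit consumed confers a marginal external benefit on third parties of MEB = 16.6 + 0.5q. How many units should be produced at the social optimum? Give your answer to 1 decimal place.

q* = 13.7

Social marginal benefit = demand + MEB = 120.4 - 3.4q.
Set SMB = MC: 120.4 - 3.4q = 44.8 + 2.1q → q* = 13.7455.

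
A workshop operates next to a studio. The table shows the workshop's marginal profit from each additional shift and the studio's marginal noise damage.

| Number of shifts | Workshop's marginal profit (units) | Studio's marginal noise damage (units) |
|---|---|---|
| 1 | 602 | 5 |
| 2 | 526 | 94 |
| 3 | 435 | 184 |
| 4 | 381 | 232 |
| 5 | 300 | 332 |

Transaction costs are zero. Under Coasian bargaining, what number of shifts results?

4

Bargaining reaches the level where marginal profit last exceeds marginal noise damage.
That holds through level 4 (381 ≥ 232) but not at 5 (300 < 332).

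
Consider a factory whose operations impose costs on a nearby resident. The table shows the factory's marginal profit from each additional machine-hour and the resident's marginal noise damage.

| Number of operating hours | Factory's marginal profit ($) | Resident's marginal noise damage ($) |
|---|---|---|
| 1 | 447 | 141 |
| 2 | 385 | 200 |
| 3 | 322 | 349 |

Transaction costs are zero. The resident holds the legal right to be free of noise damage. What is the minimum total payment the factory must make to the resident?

$341

Efficient level: marginal profit ≥ marginal noise damage through level 2, so k* = 2.
With the resident holding the right, the factory must at least compensate total damage at k*: 141 + 200 = 341.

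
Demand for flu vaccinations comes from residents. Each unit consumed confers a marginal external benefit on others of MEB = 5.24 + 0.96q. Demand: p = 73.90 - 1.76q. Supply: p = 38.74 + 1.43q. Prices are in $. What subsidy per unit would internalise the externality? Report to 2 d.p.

Social marginal benefit = demand + MEB = 79.14 - 0.80q.
Set SMB = MC: 79.14 - 0.80q = 38.74 + 1.43q → q* = 18.1166.
The Pigouvian subsidy equals MEB at q*: 5.24 + 0.96×18.1166 = 22.6319.

subsidy = $22.63 per unit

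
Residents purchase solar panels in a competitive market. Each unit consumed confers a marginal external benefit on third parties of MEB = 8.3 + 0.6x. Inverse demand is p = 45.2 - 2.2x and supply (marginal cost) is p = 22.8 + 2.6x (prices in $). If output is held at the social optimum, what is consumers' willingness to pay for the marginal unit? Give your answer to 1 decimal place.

Social marginal benefit = demand + MEB = 53.5 - 1.6x.
Set SMB = MC: 53.5 - 1.6x = 22.8 + 2.6x → x* = 7.3095.
Consumer price on the demand curve at x*: 45.2 − 2.2×7.3095 = 29.1191.

P = $29.1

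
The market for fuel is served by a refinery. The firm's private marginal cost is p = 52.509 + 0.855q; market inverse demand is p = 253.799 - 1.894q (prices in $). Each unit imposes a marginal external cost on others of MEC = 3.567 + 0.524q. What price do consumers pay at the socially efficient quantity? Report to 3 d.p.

P = $139.382

Social marginal cost = private MC + MEC = 56.076 + 1.379q.
Set SMC = demand: 56.076 + 1.379q = 253.799 - 1.894q → q* = 60.4103.
Consumer price on the demand curve at q*: 253.799 − 1.894×60.4103 = 139.3819.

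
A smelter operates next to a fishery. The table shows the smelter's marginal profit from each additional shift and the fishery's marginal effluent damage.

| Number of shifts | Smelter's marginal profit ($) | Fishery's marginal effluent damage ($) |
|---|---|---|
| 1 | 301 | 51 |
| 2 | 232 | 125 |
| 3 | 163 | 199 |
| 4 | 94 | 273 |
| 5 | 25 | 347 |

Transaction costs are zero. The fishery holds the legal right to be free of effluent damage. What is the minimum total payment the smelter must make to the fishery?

Efficient level: marginal profit ≥ marginal effluent damage through level 2, so k* = 2.
With the fishery holding the right, the smelter must at least compensate total damage at k*: 51 + 125 = 176.

$176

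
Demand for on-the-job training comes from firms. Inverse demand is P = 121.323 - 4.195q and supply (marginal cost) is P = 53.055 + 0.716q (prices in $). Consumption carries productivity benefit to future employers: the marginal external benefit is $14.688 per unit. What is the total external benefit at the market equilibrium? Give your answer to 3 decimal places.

$204.178

Market equilibrium (private): 53.055 + 0.716q = 121.323 - 4.195q → q_m = 13.9010.
Total external benefit = MEB × q_m = 14.688 × 13.9010 = 204.1779.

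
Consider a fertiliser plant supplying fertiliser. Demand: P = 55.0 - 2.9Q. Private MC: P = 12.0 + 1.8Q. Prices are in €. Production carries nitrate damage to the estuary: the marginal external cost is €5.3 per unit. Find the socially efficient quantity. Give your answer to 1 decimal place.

Social marginal cost = private MC + MEC = 17.3 + 1.8Q.
Set SMC = demand: 17.3 + 1.8Q = 55.0 - 2.9Q → Q* = 8.0213.

Q* = 8.0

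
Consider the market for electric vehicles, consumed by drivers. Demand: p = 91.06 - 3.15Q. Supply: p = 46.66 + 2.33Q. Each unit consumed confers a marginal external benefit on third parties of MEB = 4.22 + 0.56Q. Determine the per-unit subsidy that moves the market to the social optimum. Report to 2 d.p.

subsidy = 9.75 per unit

Social marginal benefit = demand + MEB = 95.28 - 2.59Q.
Set SMB = MC: 95.28 - 2.59Q = 46.66 + 2.33Q → Q* = 9.8821.
The Pigouvian subsidy equals MEB at Q*: 4.22 + 0.56×9.8821 = 9.7540.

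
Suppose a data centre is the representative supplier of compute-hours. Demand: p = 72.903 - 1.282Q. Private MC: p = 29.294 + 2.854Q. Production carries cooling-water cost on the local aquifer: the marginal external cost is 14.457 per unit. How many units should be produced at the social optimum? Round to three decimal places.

Q* = 7.048

Social marginal cost = private MC + MEC = 43.751 + 2.854Q.
Set SMC = demand: 43.751 + 2.854Q = 72.903 - 1.282Q → Q* = 7.0484.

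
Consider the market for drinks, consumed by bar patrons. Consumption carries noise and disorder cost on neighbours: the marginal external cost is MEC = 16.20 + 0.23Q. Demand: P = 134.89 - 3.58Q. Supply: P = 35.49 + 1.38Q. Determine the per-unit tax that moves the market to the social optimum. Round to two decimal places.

tax = 19.89 per unit

Social marginal benefit = demand − MEC = 118.69 - 3.81Q.
Set SMB = MC: 118.69 - 3.81Q = 35.49 + 1.38Q → Q* = 16.0308.
The Pigouvian tax equals MEC at Q*: 16.20 + 0.23×16.0308 = 19.8871.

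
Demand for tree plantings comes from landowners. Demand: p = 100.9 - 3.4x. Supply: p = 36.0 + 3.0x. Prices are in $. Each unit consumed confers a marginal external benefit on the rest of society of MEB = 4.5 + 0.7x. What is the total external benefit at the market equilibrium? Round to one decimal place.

Market equilibrium (private): 36.0 + 3.0x = 100.9 - 3.4x → x_m = 10.1406.
Total external benefit = ∫₀^{x_m} (4.5 + 0.7x) dx = 4.5×10.1406 + ½×0.7×10.1406² = 81.6238.

$81.6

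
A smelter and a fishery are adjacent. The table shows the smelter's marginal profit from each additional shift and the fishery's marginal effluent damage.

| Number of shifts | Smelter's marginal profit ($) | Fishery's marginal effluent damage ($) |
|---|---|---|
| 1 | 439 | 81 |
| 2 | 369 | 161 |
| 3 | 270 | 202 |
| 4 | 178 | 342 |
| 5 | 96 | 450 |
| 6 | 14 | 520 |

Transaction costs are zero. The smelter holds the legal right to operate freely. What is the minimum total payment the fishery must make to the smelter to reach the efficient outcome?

Left alone the smelter would choose level 6 (marginal profit stays positive).
Efficient level: k* = 3 (marginal profit ≥ marginal effluent damage through 3).
The fishery must at least cover the smelter's forgone profit from cutting 6→3: 178 + 96 + 14 = 288.

$288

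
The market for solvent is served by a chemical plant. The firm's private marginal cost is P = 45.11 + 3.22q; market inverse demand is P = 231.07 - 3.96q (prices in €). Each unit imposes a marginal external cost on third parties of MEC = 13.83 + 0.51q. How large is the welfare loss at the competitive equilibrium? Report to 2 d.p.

DWL = €47.54

Market equilibrium (private): 45.11 + 3.22q = 231.07 - 3.96q → q_m = 25.8997.
Social marginal cost = private MC + MEC = 58.94 + 3.73q.
Set SMC = demand: 58.94 + 3.73q = 231.07 - 3.96q → q* = 22.3836.
The loss is the area between SMC and demand from q* to q_m; with linear curves that's a triangle of height MEC(q_m).
DWL = ½ × 3.5161 × 27.0389 = 47.5357.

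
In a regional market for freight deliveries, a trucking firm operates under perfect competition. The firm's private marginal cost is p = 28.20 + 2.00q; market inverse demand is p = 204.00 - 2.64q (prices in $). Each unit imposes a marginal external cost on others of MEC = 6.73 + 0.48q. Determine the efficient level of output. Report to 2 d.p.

q* = 33.02

Social marginal cost = private MC + MEC = 34.93 + 2.48q.
Set SMC = demand: 34.93 + 2.48q = 204.00 - 2.64q → q* = 33.0215.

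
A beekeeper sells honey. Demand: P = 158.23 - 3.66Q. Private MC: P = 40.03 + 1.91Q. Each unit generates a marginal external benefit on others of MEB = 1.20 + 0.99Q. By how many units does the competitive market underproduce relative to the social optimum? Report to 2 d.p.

Market equilibrium (private): 40.03 + 1.91Q = 158.23 - 3.66Q → Q_m = 21.2208.
Social marginal cost = private MC − MEB = 38.83 + 0.92Q.
Set SMC = demand: 38.83 + 0.92Q = 158.23 - 3.66Q → Q* = 26.0699.
Gap = |21.2208 − 26.0699| = 4.8491.

4.85 units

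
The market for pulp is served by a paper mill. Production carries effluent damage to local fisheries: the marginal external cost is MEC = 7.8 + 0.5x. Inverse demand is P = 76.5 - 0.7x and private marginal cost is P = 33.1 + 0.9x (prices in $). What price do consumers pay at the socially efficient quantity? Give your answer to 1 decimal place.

Social marginal cost = private MC + MEC = 40.9 + 1.4x.
Set SMC = demand: 40.9 + 1.4x = 76.5 - 0.7x → x* = 16.9524.
Consumer price on the demand curve at x*: 76.5 − 0.7×16.9524 = 64.6333.

P = $64.6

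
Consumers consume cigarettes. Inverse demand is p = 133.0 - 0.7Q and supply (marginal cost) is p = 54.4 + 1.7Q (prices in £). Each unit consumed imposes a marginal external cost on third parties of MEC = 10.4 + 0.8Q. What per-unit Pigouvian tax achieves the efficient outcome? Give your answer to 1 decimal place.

Social marginal benefit = demand − MEC = 122.6 - 1.5Q.
Set SMB = MC: 122.6 - 1.5Q = 54.4 + 1.7Q → Q* = 21.3125.
The Pigouvian tax equals MEC at Q*: 10.4 + 0.8×21.3125 = 27.4500.

tax = £27.5 per unit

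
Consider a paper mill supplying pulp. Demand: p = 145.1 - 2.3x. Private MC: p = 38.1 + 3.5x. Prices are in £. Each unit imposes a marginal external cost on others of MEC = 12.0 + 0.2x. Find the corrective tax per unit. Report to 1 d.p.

tax = £15.2 per unit

Social marginal cost = private MC + MEC = 50.1 + 3.7x.
Set SMC = demand: 50.1 + 3.7x = 145.1 - 2.3x → x* = 15.8333.
The Pigouvian tax equals MEC at x*: 12.0 + 0.2×15.8333 = 15.1667.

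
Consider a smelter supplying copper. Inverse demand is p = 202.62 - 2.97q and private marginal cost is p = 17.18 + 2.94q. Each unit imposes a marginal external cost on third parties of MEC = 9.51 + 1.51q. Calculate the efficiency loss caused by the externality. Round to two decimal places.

Market equilibrium (private): 17.18 + 2.94q = 202.62 - 2.97q → q_m = 31.3773.
Social marginal cost = private MC + MEC = 26.69 + 4.45q.
Set SMC = demand: 26.69 + 4.45q = 202.62 - 2.97q → q* = 23.7102.
The welfare-loss triangle has base |q_m − q*| and height MEC(q_m) (the vertical gap between SMC and demand is zero at q* and MEC at q_m).
DWL = ½ × 7.6671 × 56.8898 = 218.0899.

DWL = 218.09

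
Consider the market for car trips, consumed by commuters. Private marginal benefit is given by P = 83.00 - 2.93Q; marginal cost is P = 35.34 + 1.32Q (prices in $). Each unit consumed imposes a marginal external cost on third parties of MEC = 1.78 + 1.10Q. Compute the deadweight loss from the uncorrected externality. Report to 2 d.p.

DWL = $18.62

Market equilibrium (private): 35.34 + 1.32Q = 83.00 - 2.93Q → Q_m = 11.2141.
Social marginal benefit = demand − MEC = 81.22 - 4.03Q.
Set SMB = MC: 81.22 - 4.03Q = 35.34 + 1.32Q → Q* = 8.5757.
The welfare-loss triangle has base |Q_m − Q*| and height MEC(Q_m) (the vertical gap between SMB and MC is zero at Q* and MEC at Q_m).
DWL = ½ × 2.6384 × 14.1155 = 18.6212.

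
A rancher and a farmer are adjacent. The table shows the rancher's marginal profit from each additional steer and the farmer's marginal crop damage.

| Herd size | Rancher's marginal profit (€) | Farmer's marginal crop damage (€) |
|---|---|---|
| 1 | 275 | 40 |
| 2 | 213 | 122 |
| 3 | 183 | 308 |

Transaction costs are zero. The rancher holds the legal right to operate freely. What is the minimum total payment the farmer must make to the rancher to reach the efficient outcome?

€183

Left alone the rancher would choose level 3 (marginal profit stays positive).
Efficient level: k* = 2 (marginal profit ≥ marginal crop damage through 2).
The farmer must at least cover the rancher's forgone profit from cutting 3→2: 183 = 183.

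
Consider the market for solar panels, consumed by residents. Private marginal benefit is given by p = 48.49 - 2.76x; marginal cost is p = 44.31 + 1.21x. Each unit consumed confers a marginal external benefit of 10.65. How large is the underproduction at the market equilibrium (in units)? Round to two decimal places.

Market equilibrium (private): 44.31 + 1.21x = 48.49 - 2.76x → x_m = 1.0529.
Social marginal benefit = demand + MEB = 59.14 - 2.76x.
Set SMB = MC: 59.14 - 2.76x = 44.31 + 1.21x → x* = 3.7355.
Gap = |1.0529 − 3.7355| = 2.6826.

2.68 units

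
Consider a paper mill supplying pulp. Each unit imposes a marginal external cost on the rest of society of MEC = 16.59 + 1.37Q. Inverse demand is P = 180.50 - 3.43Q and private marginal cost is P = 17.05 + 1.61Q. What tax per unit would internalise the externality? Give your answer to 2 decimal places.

Social marginal cost = private MC + MEC = 33.64 + 2.98Q.
Set SMC = demand: 33.64 + 2.98Q = 180.50 - 3.43Q → Q* = 22.9111.
The Pigouvian tax equals MEC at Q*: 16.59 + 1.37×22.9111 = 47.9782.

tax = 47.98 per unit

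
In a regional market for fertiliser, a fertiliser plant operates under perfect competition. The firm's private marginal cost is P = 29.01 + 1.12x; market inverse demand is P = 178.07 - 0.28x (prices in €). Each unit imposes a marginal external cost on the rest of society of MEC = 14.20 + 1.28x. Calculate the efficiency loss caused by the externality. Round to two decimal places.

DWL = €4224.86

Market equilibrium (private): 29.01 + 1.12x = 178.07 - 0.28x → x_m = 106.4714.
Social marginal cost = private MC + MEC = 43.21 + 2.40x.
Set SMC = demand: 43.21 + 2.40x = 178.07 - 0.28x → x* = 50.3209.
Height of the DWL triangle at x_m is SMC(x_m) − demand(x_m) = MEC(x_m) = 150.4834.
DWL = ½ × 56.1505 × 150.4834 = 4224.8591.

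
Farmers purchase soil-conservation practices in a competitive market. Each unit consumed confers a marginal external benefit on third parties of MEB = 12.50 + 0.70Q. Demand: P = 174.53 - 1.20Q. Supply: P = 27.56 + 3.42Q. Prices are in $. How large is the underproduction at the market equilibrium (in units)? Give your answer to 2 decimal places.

Market equilibrium (private): 27.56 + 3.42Q = 174.53 - 1.20Q → Q_m = 31.8117.
Social marginal benefit = demand + MEB = 187.03 - 0.50Q.
Set SMB = MC: 187.03 - 0.50Q = 27.56 + 3.42Q → Q* = 40.6811.
Gap = |31.8117 − 40.6811| = 8.8694.

8.87 units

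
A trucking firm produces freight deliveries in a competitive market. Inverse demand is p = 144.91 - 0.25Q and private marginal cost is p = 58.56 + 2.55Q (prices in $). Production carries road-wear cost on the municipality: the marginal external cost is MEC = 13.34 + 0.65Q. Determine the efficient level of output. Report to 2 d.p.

Q* = 21.16

Social marginal cost = private MC + MEC = 71.90 + 3.20Q.
Set SMC = demand: 71.90 + 3.20Q = 144.91 - 0.25Q → Q* = 21.1623.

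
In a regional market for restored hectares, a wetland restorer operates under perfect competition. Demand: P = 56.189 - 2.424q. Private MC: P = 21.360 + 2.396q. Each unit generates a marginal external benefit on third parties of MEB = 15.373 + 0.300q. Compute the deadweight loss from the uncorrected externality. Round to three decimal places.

Market equilibrium (private): 21.360 + 2.396q = 56.189 - 2.424q → q_m = 7.2259.
Social marginal cost = private MC − MEB = 5.987 + 2.096q.
Set SMC = demand: 5.987 + 2.096q = 56.189 - 2.424q → q* = 11.1066.
Between q* and q_m the wedge demand − SMC runs linearly from 0 to MEB(q_m), so the loss is a triangle.
DWL = ½ × 3.8807 × 17.5408 = 34.0353.

DWL = 34.035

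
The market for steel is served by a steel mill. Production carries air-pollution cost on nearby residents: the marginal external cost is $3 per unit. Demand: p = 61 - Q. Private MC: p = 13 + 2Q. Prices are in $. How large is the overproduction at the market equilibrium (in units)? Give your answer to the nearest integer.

Market equilibrium (private): 13 + 2Q = 61 - Q → Q_m = 16.0000.
Social marginal cost = private MC + MEC = 16 + 2Q.
Set SMC = demand: 16 + 2Q = 61 - Q → Q* = 15.0000.
Gap = |16.0000 − 15.0000| = 1.0000.

1 units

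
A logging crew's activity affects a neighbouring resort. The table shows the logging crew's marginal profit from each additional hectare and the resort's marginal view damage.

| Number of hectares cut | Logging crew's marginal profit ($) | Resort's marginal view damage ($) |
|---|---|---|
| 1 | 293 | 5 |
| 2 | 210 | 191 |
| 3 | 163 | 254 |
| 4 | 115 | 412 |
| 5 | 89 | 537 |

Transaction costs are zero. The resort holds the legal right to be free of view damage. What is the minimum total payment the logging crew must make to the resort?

$196

Efficient level: marginal profit ≥ marginal view damage through level 2, so k* = 2.
With the resort holding the right, the logging crew must at least compensate total damage at k*: 5 + 191 = 196.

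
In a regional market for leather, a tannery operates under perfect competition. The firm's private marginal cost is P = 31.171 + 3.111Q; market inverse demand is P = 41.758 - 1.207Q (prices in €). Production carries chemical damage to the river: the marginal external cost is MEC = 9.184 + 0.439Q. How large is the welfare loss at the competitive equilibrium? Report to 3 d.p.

DWL = €11.065

Market equilibrium (private): 31.171 + 3.111Q = 41.758 - 1.207Q → Q_m = 2.4518.
Social marginal cost = private MC + MEC = 40.355 + 3.550Q.
Set SMC = demand: 40.355 + 3.550Q = 41.758 - 1.207Q → Q* = 0.2949.
The welfare-loss triangle has base |Q_m − Q*| and height MEC(Q_m) (the vertical gap between SMC and demand is zero at Q* and MEC at Q_m).
DWL = ½ × 2.1569 × 10.2604 = 11.0653.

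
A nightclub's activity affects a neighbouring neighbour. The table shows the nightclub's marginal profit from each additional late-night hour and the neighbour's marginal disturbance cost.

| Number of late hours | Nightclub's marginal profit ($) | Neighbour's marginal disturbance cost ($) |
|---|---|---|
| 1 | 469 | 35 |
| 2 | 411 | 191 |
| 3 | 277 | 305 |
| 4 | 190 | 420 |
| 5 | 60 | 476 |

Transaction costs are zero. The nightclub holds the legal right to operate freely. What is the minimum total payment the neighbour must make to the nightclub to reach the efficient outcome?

Left alone the nightclub would choose level 5 (marginal profit stays positive).
Efficient level: k* = 2 (marginal profit ≥ marginal disturbance cost through 2).
The neighbour must at least cover the nightclub's forgone profit from cutting 5→2: 277 + 190 + 60 = 527.

$527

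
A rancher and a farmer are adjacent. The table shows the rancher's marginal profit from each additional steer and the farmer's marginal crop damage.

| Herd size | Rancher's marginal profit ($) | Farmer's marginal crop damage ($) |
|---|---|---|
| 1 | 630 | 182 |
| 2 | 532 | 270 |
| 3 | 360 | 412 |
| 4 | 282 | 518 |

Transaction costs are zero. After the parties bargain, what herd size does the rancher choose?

Bargaining reaches the level where marginal profit last exceeds marginal crop damage.
That holds through level 2 (532 ≥ 270) but not at 3 (360 < 412).

2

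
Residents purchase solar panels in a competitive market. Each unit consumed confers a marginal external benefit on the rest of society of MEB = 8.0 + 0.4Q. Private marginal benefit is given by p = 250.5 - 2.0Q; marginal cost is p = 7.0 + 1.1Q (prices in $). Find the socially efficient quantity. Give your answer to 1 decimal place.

Social marginal benefit = demand + MEB = 258.5 - 1.6Q.
Set SMB = MC: 258.5 - 1.6Q = 7.0 + 1.1Q → Q* = 93.1481.

Q* = 93.1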